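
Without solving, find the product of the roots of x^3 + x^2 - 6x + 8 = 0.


By Vieta's formulas for x^3 + bx^2 + cx + d = 0:
  r1 + r2 + r3 = -b/a = -1
  r1*r2 + r1*r3 + r2*r3 = c/a = -6
  r1*r2*r3 = -d/a = -8


Product = -8


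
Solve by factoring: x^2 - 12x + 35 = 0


We need two numbers that multiply to 35 and add to -12.
Those numbers are -7 and -5 (since (-7) * (-5) = 35 and (-7) + (-5) = -12).
So x^2 - 12x + 35 = (x - 7)(x - 5) = 0
Setting each factor to zero: x = 7 or x = 5

x = 5, x = 7


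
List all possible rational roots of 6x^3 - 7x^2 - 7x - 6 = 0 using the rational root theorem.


Rational root theorem: possible roots are ±p/q where:
  p divides the constant term (-6): p ∈ {1, 2, 3, 6}
  q divides the leading coefficient (6): q ∈ {1, 2, 3, 6}

All possible rational roots: -6, -3, -2, -3/2, -1, -2/3, -1/2, -1/3, -1/6, 1/6, 1/3, 1/2, 2/3, 1, 3/2, 2, 3, 6

-6, -3, -2, -3/2, -1, -2/3, -1/2, -1/3, -1/6, 1/6, 1/3, 1/2, 2/3, 1, 3/2, 2, 3, 6


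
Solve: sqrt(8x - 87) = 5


Square both sides: 8x - 87 = 5^2 = 25
8x = 25 + 87 = 112
x = 14
Check: sqrt(8*14 - 87) = sqrt(25) = 5 ✓

x = 14


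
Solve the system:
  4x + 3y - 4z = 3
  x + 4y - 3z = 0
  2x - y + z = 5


Using Cramer's rule. Expand each determinant along the first row.
D  = 4*[4*1 - (-3)*(-1)] - 3*[1*1 - (-3)*2] + (-4)*[1*(-1) - 4*2]
  = 4*(1) - 3*(7) + (-4)*(-9) = 19
Dx = 3*[4*1 - (-3)*(-1)] - 3*[0*1 - (-3)*5] + (-4)*[0*(-1) - 4*5]
  = 3*(1) - 3*(15) + (-4)*(-20) = 38
Dy = 4*[0*1 - (-3)*5] - 3*[1*1 - (-3)*2] + (-4)*[1*5 - 0*2]
  = 4*(15) - 3*(7) + (-4)*(5) = 19
Dz = 4*[4*5 - 0*(-1)] - 3*[1*5 - 0*2] + 3*[1*(-1) - 4*2]
  = 4*(20) - 3*(5) + 3*(-9) = 38
x = Dx/D = 38/19 = 2, y = Dy/D = 19/19 = 1, z = Dz/D = 38/19 = 2
Check eq1: (4)(2) + (3)(1) + (-4)(2) = 3 = 3 ✓
Check eq2: (1)(2) + (4)(1) + (-3)(2) = 0 = 0 ✓
Check eq3: (2)(2) + (-1)(1) + (1)(2) = 5 = 5 ✓

x = 2, y = 1, z = 2


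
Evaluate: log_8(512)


We need the exponent such that 8^? = 512
8^3 = 512
Therefore log_8(512) = 3

3


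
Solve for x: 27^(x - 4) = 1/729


Express both sides with the same base.
1/729 = 27^(-2)
Since the bases match, equate exponents: x - 4 = -2
So x = -2 - (-4) = 2

x = 2


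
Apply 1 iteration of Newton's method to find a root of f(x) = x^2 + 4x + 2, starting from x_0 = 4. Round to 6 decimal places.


Newton's method: x_(n+1) = x_n - f(x_n)/f'(x_n)
f(x) = x^2 + 4x + 2
f'(x) = 2x + 4

Iteration 1:
  f(4.000000) = 34.000000
  f'(4.000000) = 12.000000
  x_1 = 4.000000 - (34.000000)/(12.000000) = 1.166667

x_1 = 1.166667


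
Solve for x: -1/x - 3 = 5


Subtract -3 from both sides: -1/x = 8
Multiply both sides by x: -1 = 8 * x
Divide by 8: x = -1/8

x = -1/8


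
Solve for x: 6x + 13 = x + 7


Starting with: 6x + 13 = x + 7
Move all x terms to left: (6 - 1)x = 7 - 13
Simplify: 5x = -6
Divide both sides by 5: x = -6/5

x = -6/5


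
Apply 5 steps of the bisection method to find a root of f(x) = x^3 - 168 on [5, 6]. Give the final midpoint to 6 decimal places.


f(x) = x^3 - 168
f(5) = -43 < 0
f(6) = 48 > 0

Step 1: midpoint = (5.000000 + 6.000000)/2 = 5.500000
  f(5.500000) = -1.625000
  f(mid) < 0, so root is in [5.500000, 6.000000]

Step 2: midpoint = (5.500000 + 6.000000)/2 = 5.750000
  f(5.750000) = 22.109375
  f(mid) > 0, so root is in [5.500000, 5.750000]

Step 3: midpoint = (5.500000 + 5.750000)/2 = 5.625000
  f(5.625000) = 9.978516
  f(mid) > 0, so root is in [5.500000, 5.625000]

Step 4: midpoint = (5.500000 + 5.625000)/2 = 5.562500
  f(5.562500) = 4.111572
  f(mid) > 0, so root is in [5.500000, 5.562500]

Step 5: midpoint = (5.500000 + 5.562500)/2 = 5.531250
  f(5.531250) = 1.227081
  f(mid) > 0, so root is in [5.500000, 5.531250]

midpoint = 5.531250


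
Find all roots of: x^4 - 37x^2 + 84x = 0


The constant term is 0, so x = 0 is a root. Factor out x:
  x^3 - 37x + 84 = 0
Let p(x) = x^3 - 37x + 84. By the rational root theorem (leading coefficient 1), any rational root is an integer divisor of 84: try ±1, ±2, ... in turn.
Test x = 1: value = 48 ≠ 0.
Test x = -1: value = 120 ≠ 0.
Test x = 2: value = 18 ≠ 0.
Test x = -2: value = 150 ≠ 0.
Test x = 3: value = 0 ✓, so (x - 3) is a factor.
Synthetic division by (x - 3): bring down 1; 1(3) + 0 = 3; 3(3) - 37 = -28; (-28)(3) + 84 = 0 → quotient x^2 + 3x - 28, remainder 0.
Solve the quadratic x^2 + 3x - 28 = 0: discriminant = 3^2 - 4(1)(-28) = 9 + 112 = 121.
sqrt(121) = 11, so x = (-3 ± 11)/2: x = 4 or x = -7.
Collecting all roots found:

x = -7, x = 0, x = 3, x = 4


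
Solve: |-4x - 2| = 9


An absolute value equation |expr| = 9 gives two cases:
Case 1: -4x - 2 = 9
  -4x = 11, so x = -11/4
Case 2: -4x - 2 = -9
  -4x = -7, so x = 7/4

x = -11/4, x = 7/4


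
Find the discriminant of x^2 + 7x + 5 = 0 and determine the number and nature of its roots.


For ax^2 + bx + c = 0, discriminant D = b^2 - 4ac
Here a = 1, b = 7, c = 5
D = (7)^2 - 4(1)(5) = 49 - 20 = 29

D = 29 > 0 but not a perfect square
The equation has 2 distinct real irrational roots.

Discriminant = 29, 2 distinct real irrational roots


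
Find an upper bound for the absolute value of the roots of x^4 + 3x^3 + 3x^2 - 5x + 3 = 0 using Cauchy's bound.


Cauchy's bound: all roots r satisfy |r| <= 1 + max(|a_i/a_n|) for i = 0,...,n-1
where a_n is the leading coefficient.

Coefficients: [1, 3, 3, -5, 3]
Leading coefficient a_n = 1
Ratios |a_i/a_n|: 3, 3, 5, 3
Maximum ratio: 5
Cauchy's bound: |r| <= 1 + 5 = 6

Upper bound = 6


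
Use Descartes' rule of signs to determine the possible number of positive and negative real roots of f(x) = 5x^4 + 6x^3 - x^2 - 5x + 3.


Descartes' rule of signs:

For positive roots, count sign changes in f(x) = 5x^4 + 6x^3 - x^2 - 5x + 3:
Signs of coefficients: +, +, -, -, +
Number of sign changes: 2
Possible positive real roots: 2, 0

For negative roots, examine f(-x) = 5x^4 - 6x^3 - x^2 + 5x + 3:
Signs of coefficients: +, -, -, +, +
Number of sign changes: 2
Possible negative real roots: 2, 0

Positive roots: 2 or 0; Negative roots: 2 or 0


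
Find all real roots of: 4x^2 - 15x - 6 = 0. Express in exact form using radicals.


Using the quadratic formula: x = (-b ± sqrt(b^2 - 4ac)) / (2a)
Here a = 4, b = -15, c = -6
Discriminant = b^2 - 4ac = (-15)^2 - 4(4)(-6) = 225 + 96 = 321
Since discriminant = 321 > 0, there are two real roots.
x = (15 ± sqrt(321)) / 8
Numerically: x ≈ 4.1146 or x ≈ -0.3646

x = (15 + sqrt(321)) / 8 or x = (15 - sqrt(321)) / 8


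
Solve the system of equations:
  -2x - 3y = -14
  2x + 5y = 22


Using Cramer's rule:
Determinant D = (-2)(5) - (2)(-3) = -10 + 6 = -4
Dx = (-14)(5) - (22)(-3) = -70 + 66 = -4
Dy = (-2)(22) - (2)(-14) = -44 + 28 = -16
x = Dx/D = -4/-4 = 1
y = Dy/D = -16/-4 = 4

x = 1, y = 4


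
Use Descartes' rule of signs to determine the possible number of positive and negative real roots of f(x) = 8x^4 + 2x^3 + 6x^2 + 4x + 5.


Descartes' rule of signs:

For positive roots, count sign changes in f(x) = 8x^4 + 2x^3 + 6x^2 + 4x + 5:
Signs of coefficients: +, +, +, +, +
Number of sign changes: 0
Possible positive real roots: 0

For negative roots, examine f(-x) = 8x^4 - 2x^3 + 6x^2 - 4x + 5:
Signs of coefficients: +, -, +, -, +
Number of sign changes: 4
Possible negative real roots: 4, 2, 0

Positive roots: 0; Negative roots: 4 or 2 or 0


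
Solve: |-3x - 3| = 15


An absolute value equation |expr| = 15 gives two cases:
Case 1: -3x - 3 = 15
  -3x = 18, so x = -6
Case 2: -3x - 3 = -15
  -3x = -12, so x = 4

x = -6, x = 4


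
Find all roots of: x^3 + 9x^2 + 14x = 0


The constant term is 0, so x = 0 is a root. Factor out x:
  x^2 + 9x + 14 = 0
Solve the quadratic x^2 + 9x + 14 = 0: discriminant = 9^2 - 4(1)(14) = 81 - 56 = 25.
sqrt(25) = 5, so x = (-9 ± 5)/2: x = -2 or x = -7.
Collecting all roots found:

x = -7, x = -2, x = 0


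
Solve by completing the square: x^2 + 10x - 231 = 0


Start: x^2 + 10x - 231 = 0
Move constant: x^2 + 10x = 231
Half of 10 is 5, squared is 25
Add 25 to both sides: x^2 + 10x + 25 = 256
(x + 5)^2 = 256
x + 5 = ±16
x = -5 + 16 = 11 or x = -5 - 16 = -21

x = -21, x = 11


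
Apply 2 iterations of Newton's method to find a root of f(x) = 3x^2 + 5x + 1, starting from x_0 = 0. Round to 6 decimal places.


Newton's method: x_(n+1) = x_n - f(x_n)/f'(x_n)
f(x) = 3x^2 + 5x + 1
f'(x) = 6x + 5

Iteration 1:
  f(0.000000) = 1.000000
  f'(0.000000) = 5.000000
  x_1 = 0.000000 - (1.000000)/(5.000000) = -0.200000

Iteration 2:
  f(-0.200000) = 0.120000
  f'(-0.200000) = 3.800000
  x_2 = -0.200000 - (0.120000)/(3.800000) = -0.231579

x_2 = -0.231579


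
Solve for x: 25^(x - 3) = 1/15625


Express both sides with the same base.
1/15625 = 25^(-3)
Since the bases match, equate exponents: x - 3 = -3
So x = -3 - (-3) = 0

x = 0


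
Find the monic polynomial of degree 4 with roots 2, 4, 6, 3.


A monic polynomial with roots 2, 4, 6, 3 is:
p(x) = (x - 2)(x - 4)(x - 6)(x - 3)
After multiplying by (x - 2): x - 2
After multiplying by (x - 4): x^2 - 6x + 8
After multiplying by (x - 6): x^3 - 12x^2 + 44x - 48
After multiplying by (x - 3): x^4 - 15x^3 + 80x^2 - 180x + 144

x^4 - 15x^3 + 80x^2 - 180x + 144


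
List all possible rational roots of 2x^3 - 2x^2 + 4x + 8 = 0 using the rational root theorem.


Rational root theorem: possible roots are ±p/q where:
  p divides the constant term (8): p ∈ {1, 2, 4, 8}
  q divides the leading coefficient (2): q ∈ {1, 2}

All possible rational roots: -8, -4, -2, -1, -1/2, 1/2, 1, 2, 4, 8

-8, -4, -2, -1, -1/2, 1/2, 1, 2, 4, 8


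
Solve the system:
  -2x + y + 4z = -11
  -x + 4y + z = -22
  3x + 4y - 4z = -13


Using Cramer's rule. Expand each determinant along the first row.
D  = (-2)*[4*(-4) - 1*4] - 1*[(-1)*(-4) - 1*3] + 4*[(-1)*4 - 4*3]
  = (-2)*(-20) - 1*(1) + 4*(-16) = -25
Dx = (-11)*[4*(-4) - 1*4] - 1*[(-22)*(-4) - 1*(-13)] + 4*[(-22)*4 - 4*(-13)]
  = (-11)*(-20) - 1*(101) + 4*(-36) = -25
Dy = (-2)*[(-22)*(-4) - 1*(-13)] - (-11)*[(-1)*(-4) - 1*3] + 4*[(-1)*(-13) - (-22)*3]
  = (-2)*(101) - (-11)*(1) + 4*(79) = 125
Dz = (-2)*[4*(-13) - (-22)*4] - 1*[(-1)*(-13) - (-22)*3] + (-11)*[(-1)*4 - 4*3]
  = (-2)*(36) - 1*(79) + (-11)*(-16) = 25
x = Dx/D = -25/-25 = 1, y = Dy/D = 125/-25 = -5, z = Dz/D = 25/-25 = -1
Check eq1: (-2)(1) + (1)(-5) + (4)(-1) = -11 = -11 ✓
Check eq2: (-1)(1) + (4)(-5) + (1)(-1) = -22 = -22 ✓
Check eq3: (3)(1) + (4)(-5) + (-4)(-1) = -13 = -13 ✓

x = 1, y = -5, z = -1


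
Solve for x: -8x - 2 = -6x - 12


Starting with: -8x - 2 = -6x - 12
Move all x terms to left: (-8 + 6)x = -12 + 2
Simplify: -2x = -10
Divide both sides by -2: x = 5

x = 5


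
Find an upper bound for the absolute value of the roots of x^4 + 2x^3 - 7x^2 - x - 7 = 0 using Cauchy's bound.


Cauchy's bound: all roots r satisfy |r| <= 1 + max(|a_i/a_n|) for i = 0,...,n-1
where a_n is the leading coefficient.

Coefficients: [1, 2, -7, -1, -7]
Leading coefficient a_n = 1
Ratios |a_i/a_n|: 2, 7, 1, 7
Maximum ratio: 7
Cauchy's bound: |r| <= 1 + 7 = 8

Upper bound = 8


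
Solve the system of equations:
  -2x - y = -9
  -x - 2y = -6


Using Cramer's rule:
Determinant D = (-2)(-2) - (-1)(-1) = 4 - 1 = 3
Dx = (-9)(-2) - (-6)(-1) = 18 - 6 = 12
Dy = (-2)(-6) - (-1)(-9) = 12 - 9 = 3
x = Dx/D = 12/3 = 4
y = Dy/D = 3/3 = 1

x = 4, y = 1


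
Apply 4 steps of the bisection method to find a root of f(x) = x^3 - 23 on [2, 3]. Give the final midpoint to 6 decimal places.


f(x) = x^3 - 23
f(2) = -15 < 0
f(3) = 4 > 0

Step 1: midpoint = (2.000000 + 3.000000)/2 = 2.500000
  f(2.500000) = -7.375000
  f(mid) < 0, so root is in [2.500000, 3.000000]

Step 2: midpoint = (2.500000 + 3.000000)/2 = 2.750000
  f(2.750000) = -2.203125
  f(mid) < 0, so root is in [2.750000, 3.000000]

Step 3: midpoint = (2.750000 + 3.000000)/2 = 2.875000
  f(2.875000) = 0.763672
  f(mid) > 0, so root is in [2.750000, 2.875000]

Step 4: midpoint = (2.750000 + 2.875000)/2 = 2.812500
  f(2.812500) = -0.752686
  f(mid) < 0, so root is in [2.812500, 2.875000]

midpoint = 2.812500


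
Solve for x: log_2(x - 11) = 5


Convert to exponential form: x - 11 = 2^5 = 32
x = 32 + 11 = 43
Check: log_2(43 - 11) = log_2(32) = log_2(32) = 5 ✓

x = 43


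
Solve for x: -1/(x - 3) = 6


Multiply both sides by (x - 3): -1 = 6(x - 3)
Distribute: -1 = 6x - 18
6x = -1 + 18 = 17
x = 17/6

x = 17/6


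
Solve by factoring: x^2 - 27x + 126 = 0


We need two numbers that multiply to 126 and add to -27.
Those numbers are -6 and -21 (since (-6) * (-21) = 126 and (-6) + (-21) = -27).
So x^2 - 27x + 126 = (x - 6)(x - 21) = 0
Setting each factor to zero: x = 6 or x = 21

x = 6, x = 21


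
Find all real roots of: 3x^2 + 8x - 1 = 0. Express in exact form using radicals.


Using the quadratic formula: x = (-b ± sqrt(b^2 - 4ac)) / (2a)
Here a = 3, b = 8, c = -1
Discriminant = b^2 - 4ac = 8^2 - 4(3)(-1) = 64 + 12 = 76
Since discriminant = 76 > 0, there are two real roots.
x = (-8 ± 2*sqrt(19)) / 6
Simplifying: x = (-4 ± sqrt(19)) / 3
Numerically: x ≈ 0.1196 or x ≈ -2.7863

x = (-4 + sqrt(19)) / 3 or x = (-4 - sqrt(19)) / 3


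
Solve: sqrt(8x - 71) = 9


Square both sides: 8x - 71 = 9^2 = 81
8x = 81 + 71 = 152
x = 19
Check: sqrt(8*19 - 71) = sqrt(81) = 9 ✓

x = 19


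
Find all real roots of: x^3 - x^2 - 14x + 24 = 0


Let p(x) = x^3 - x^2 - 14x + 24. By the rational root theorem (leading coefficient 1), any rational root is an integer divisor of 24: try ±1, ±2, ... in turn.
Test x = 1: value = 10 ≠ 0.
Test x = -1: value = 36 ≠ 0.
Test x = 2: value = 0 ✓, so (x - 2) is a factor.
Synthetic division by (x - 2): bring down 1; 1(2) - 1 = 1; 1(2) - 14 = -12; (-12)(2) + 24 = 0 → quotient x^2 + x - 12, remainder 0.
Solve the quadratic x^2 + x - 12 = 0: discriminant = 1^2 - 4(1)(-12) = 1 + 48 = 49.
sqrt(49) = 7, so x = (-1 ± 7)/2: x = 3 or x = -4.

x = -4, x = 2, x = 3


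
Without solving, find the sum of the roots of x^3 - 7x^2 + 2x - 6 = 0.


By Vieta's formulas for x^3 + bx^2 + cx + d = 0:
  r1 + r2 + r3 = -b/a = 7
  r1*r2 + r1*r3 + r2*r3 = c/a = 2
  r1*r2*r3 = -d/a = 6


Sum = 7


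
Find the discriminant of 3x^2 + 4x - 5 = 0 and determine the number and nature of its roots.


For ax^2 + bx + c = 0, discriminant D = b^2 - 4ac
Here a = 3, b = 4, c = -5
D = (4)^2 - 4(3)(-5) = 16 + 60 = 76

D = 76 > 0 but not a perfect square
The equation has 2 distinct real irrational roots.

Discriminant = 76, 2 distinct real irrational roots


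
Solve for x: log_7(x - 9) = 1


Convert to exponential form: x - 9 = 7^1 = 7
x = 7 + 9 = 16
Check: log_7(16 - 9) = log_7(7) = log_7(7) = 1 ✓

x = 16


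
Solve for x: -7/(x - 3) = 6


Multiply both sides by (x - 3): -7 = 6(x - 3)
Distribute: -7 = 6x - 18
6x = -7 + 18 = 11
x = 11/6

x = 11/6


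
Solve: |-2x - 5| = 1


An absolute value equation |expr| = 1 gives two cases:
Case 1: -2x - 5 = 1
  -2x = 6, so x = -3
Case 2: -2x - 5 = -1
  -2x = 4, so x = -2

x = -3, x = -2


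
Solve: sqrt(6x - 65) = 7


Square both sides: 6x - 65 = 7^2 = 49
6x = 49 + 65 = 114
x = 19
Check: sqrt(6*19 - 65) = sqrt(49) = 7 ✓

x = 19


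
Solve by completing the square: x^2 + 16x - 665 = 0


Start: x^2 + 16x - 665 = 0
Move constant: x^2 + 16x = 665
Half of 16 is 8, squared is 64
Add 64 to both sides: x^2 + 16x + 64 = 729
(x + 8)^2 = 729
x + 8 = ±27
x = -8 + 27 = 19 or x = -8 - 27 = -35

x = -35, x = 19


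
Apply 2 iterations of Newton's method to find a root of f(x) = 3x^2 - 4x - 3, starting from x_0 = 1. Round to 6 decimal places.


Newton's method: x_(n+1) = x_n - f(x_n)/f'(x_n)
f(x) = 3x^2 - 4x - 3
f'(x) = 6x - 4

Iteration 1:
  f(1.000000) = -4.000000
  f'(1.000000) = 2.000000
  x_1 = 1.000000 - (-4.000000)/(2.000000) = 3.000000

Iteration 2:
  f(3.000000) = 12.000000
  f'(3.000000) = 14.000000
  x_2 = 3.000000 - (12.000000)/(14.000000) = 2.142857

x_2 = 2.142857


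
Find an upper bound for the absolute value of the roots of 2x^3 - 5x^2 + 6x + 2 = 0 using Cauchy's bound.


Cauchy's bound: all roots r satisfy |r| <= 1 + max(|a_i/a_n|) for i = 0,...,n-1
where a_n is the leading coefficient.

Coefficients: [2, -5, 6, 2]
Leading coefficient a_n = 2
Ratios |a_i/a_n|: 5/2, 3, 1
Maximum ratio: 3
Cauchy's bound: |r| <= 1 + 3 = 4

Upper bound = 4


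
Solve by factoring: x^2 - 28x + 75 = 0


We need two numbers that multiply to 75 and add to -28.
Those numbers are -3 and -25 (since (-3) * (-25) = 75 and (-3) + (-25) = -28).
So x^2 - 28x + 75 = (x - 3)(x - 25) = 0
Setting each factor to zero: x = 3 or x = 25

x = 3, x = 25


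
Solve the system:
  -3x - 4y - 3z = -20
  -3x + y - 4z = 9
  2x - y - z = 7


Using Cramer's rule. Expand each determinant along the first row.
D  = (-3)*[1*(-1) - (-4)*(-1)] - (-4)*[(-3)*(-1) - (-4)*2] + (-3)*[(-3)*(-1) - 1*2]
  = (-3)*(-5) - (-4)*(11) + (-3)*(1) = 56
Dx = (-20)*[1*(-1) - (-4)*(-1)] - (-4)*[9*(-1) - (-4)*7] + (-3)*[9*(-1) - 1*7]
  = (-20)*(-5) - (-4)*(19) + (-3)*(-16) = 224
Dy = (-3)*[9*(-1) - (-4)*7] - (-20)*[(-3)*(-1) - (-4)*2] + (-3)*[(-3)*7 - 9*2]
  = (-3)*(19) - (-20)*(11) + (-3)*(-39) = 280
Dz = (-3)*[1*7 - 9*(-1)] - (-4)*[(-3)*7 - 9*2] + (-20)*[(-3)*(-1) - 1*2]
  = (-3)*(16) - (-4)*(-39) + (-20)*(1) = -224
x = Dx/D = 224/56 = 4, y = Dy/D = 280/56 = 5, z = Dz/D = -224/56 = -4
Check eq1: (-3)(4) + (-4)(5) + (-3)(-4) = -20 = -20 ✓
Check eq2: (-3)(4) + (1)(5) + (-4)(-4) = 9 = 9 ✓
Check eq3: (2)(4) + (-1)(5) + (-1)(-4) = 7 = 7 ✓

x = 4, y = 5, z = -4


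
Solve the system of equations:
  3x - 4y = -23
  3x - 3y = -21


Using Cramer's rule:
Determinant D = (3)(-3) - (3)(-4) = -9 + 12 = 3
Dx = (-23)(-3) - (-21)(-4) = 69 - 84 = -15
Dy = (3)(-21) - (3)(-23) = -63 + 69 = 6
x = Dx/D = -15/3 = -5
y = Dy/D = 6/3 = 2

x = -5, y = 2


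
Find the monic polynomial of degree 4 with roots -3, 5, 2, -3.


A monic polynomial with roots -3, 5, 2, -3 is:
p(x) = (x + 3)(x - 5)(x - 2)(x + 3)
After multiplying by (x + 3): x + 3
After multiplying by (x - 5): x^2 - 2x - 15
After multiplying by (x - 2): x^3 - 4x^2 - 11x + 30
After multiplying by (x + 3): x^4 - x^3 - 23x^2 - 3x + 90

x^4 - x^3 - 23x^2 - 3x + 90


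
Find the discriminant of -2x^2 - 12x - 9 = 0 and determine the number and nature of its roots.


For ax^2 + bx + c = 0, discriminant D = b^2 - 4ac
Here a = -2, b = -12, c = -9
D = (-12)^2 - 4(-2)(-9) = 144 - 72 = 72

D = 72 > 0 but not a perfect square
The equation has 2 distinct real irrational roots.

Discriminant = 72, 2 distinct real irrational roots


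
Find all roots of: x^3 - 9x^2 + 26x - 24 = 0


Let p(x) = x^3 - 9x^2 + 26x - 24. By the rational root theorem (leading coefficient 1), any rational root is an integer divisor of 24: try ±1, ±2, ... in turn.
Test x = 1: value = -6 ≠ 0.
Test x = -1: value = -60 ≠ 0.
Test x = 2: value = 0 ✓, so (x - 2) is a factor.
Synthetic division by (x - 2): bring down 1; 1(2) - 9 = -7; (-7)(2) + 26 = 12; 12(2) - 24 = 0 → quotient x^2 - 7x + 12, remainder 0.
Solve the quadratic x^2 - 7x + 12 = 0: discriminant = (-7)^2 - 4(1)(12) = 49 - 48 = 1.
sqrt(1) = 1, so x = (7 ± 1)/2: x = 4 or x = 3.
Collecting all roots found:

x = 2, x = 3, x = 4


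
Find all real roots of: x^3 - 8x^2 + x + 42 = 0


Let p(x) = x^3 - 8x^2 + x + 42. By the rational root theorem (leading coefficient 1), any rational root is an integer divisor of 42: try ±1, ±2, ... in turn.
Test x = 1: value = 36 ≠ 0.
Test x = -1: value = 32 ≠ 0.
Test x = 2: value = 20 ≠ 0.
Test x = -2: value = 0 ✓, so (x + 2) is a factor.
Synthetic division by (x + 2): bring down 1; 1(-2) - 8 = -10; (-10)(-2) + 1 = 21; 21(-2) + 42 = 0 → quotient x^2 - 10x + 21, remainder 0.
Solve the quadratic x^2 - 10x + 21 = 0: discriminant = (-10)^2 - 4(1)(21) = 100 - 84 = 16.
sqrt(16) = 4, so x = (10 ± 4)/2: x = 7 or x = 3.

x = -2, x = 3, x = 7


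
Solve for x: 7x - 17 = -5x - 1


Starting with: 7x - 17 = -5x - 1
Move all x terms to left: (7 + 5)x = -1 + 17
Simplify: 12x = 16
Divide both sides by 12: x = 4/3

x = 4/3


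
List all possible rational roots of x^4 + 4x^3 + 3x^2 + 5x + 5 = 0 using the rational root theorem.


Rational root theorem: possible roots are ±p/q where:
  p divides the constant term (5): p ∈ {1, 5}
  q divides the leading coefficient (1): q ∈ {1}

All possible rational roots: -5, -1, 1, 5

-5, -1, 1, 5


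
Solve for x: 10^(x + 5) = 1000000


Express both sides with the same base.
1000000 = 10^6
Since the bases match, equate exponents: x + 5 = 6
So x = 6 - (5) = 1

x = 1


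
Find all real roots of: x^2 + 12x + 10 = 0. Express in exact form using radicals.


Using the quadratic formula: x = (-b ± sqrt(b^2 - 4ac)) / (2a)
Here a = 1, b = 12, c = 10
Discriminant = b^2 - 4ac = 12^2 - 4(1)(10) = 144 - 40 = 104
Since discriminant = 104 > 0, there are two real roots.
x = (-12 ± 2*sqrt(26)) / 2
Simplifying: x = -6 ± sqrt(26)
Numerically: x ≈ -0.9010 or x ≈ -11.0990

x = -6 + sqrt(26) or x = -6 - sqrt(26)


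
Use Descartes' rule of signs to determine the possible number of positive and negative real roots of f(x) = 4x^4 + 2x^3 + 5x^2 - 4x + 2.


Descartes' rule of signs:

For positive roots, count sign changes in f(x) = 4x^4 + 2x^3 + 5x^2 - 4x + 2:
Signs of coefficients: +, +, +, -, +
Number of sign changes: 2
Possible positive real roots: 2, 0

For negative roots, examine f(-x) = 4x^4 - 2x^3 + 5x^2 + 4x + 2:
Signs of coefficients: +, -, +, +, +
Number of sign changes: 2
Possible negative real roots: 2, 0

Positive roots: 2 or 0; Negative roots: 2 or 0


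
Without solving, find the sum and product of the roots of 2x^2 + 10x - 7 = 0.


By Vieta's formulas for ax^2 + bx + c = 0:
  Sum of roots = -b/a
  Product of roots = c/a

Here a = 2, b = 10, c = -7
Sum = -(10)/2 = -5
Product = -7/2 = -7/2

Sum = -5, Product = -7/2


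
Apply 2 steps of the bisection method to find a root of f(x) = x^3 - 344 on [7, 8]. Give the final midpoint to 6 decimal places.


f(x) = x^3 - 344
f(7) = -1 < 0
f(8) = 168 > 0

Step 1: midpoint = (7.000000 + 8.000000)/2 = 7.500000
  f(7.500000) = 77.875000
  f(mid) > 0, so root is in [7.000000, 7.500000]

Step 2: midpoint = (7.000000 + 7.500000)/2 = 7.250000
  f(7.250000) = 37.078125
  f(mid) > 0, so root is in [7.000000, 7.250000]

midpoint = 7.250000


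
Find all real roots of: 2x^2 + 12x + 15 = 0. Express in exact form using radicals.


Using the quadratic formula: x = (-b ± sqrt(b^2 - 4ac)) / (2a)
Here a = 2, b = 12, c = 15
Discriminant = b^2 - 4ac = 12^2 - 4(2)(15) = 144 - 120 = 24
Since discriminant = 24 > 0, there are two real roots.
x = (-12 ± 2*sqrt(6)) / 4
Simplifying: x = (-6 ± sqrt(6)) / 2
Numerically: x ≈ -1.7753 or x ≈ -4.2247

x = (-6 + sqrt(6)) / 2 or x = (-6 - sqrt(6)) / 2


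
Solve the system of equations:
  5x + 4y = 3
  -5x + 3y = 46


Using Cramer's rule:
Determinant D = (5)(3) - (-5)(4) = 15 + 20 = 35
Dx = (3)(3) - (46)(4) = 9 - 184 = -175
Dy = (5)(46) - (-5)(3) = 230 + 15 = 245
x = Dx/D = -175/35 = -5
y = Dy/D = 245/35 = 7

x = -5, y = 7


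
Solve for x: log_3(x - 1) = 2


Convert to exponential form: x - 1 = 3^2 = 9
x = 9 + 1 = 10
Check: log_3(10 - 1) = log_3(9) = log_3(9) = 2 ✓

x = 10


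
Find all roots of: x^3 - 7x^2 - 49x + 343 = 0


Let p(x) = x^3 - 7x^2 - 49x + 343. By the rational root theorem (leading coefficient 1), any rational root is an integer divisor of 343: try ±1, ±2, ... in turn.
Test x = 1: value = 288 ≠ 0.
Test x = -1: value = 384 ≠ 0.
Test x = 7: value = 0 ✓, so (x - 7) is a factor.
Synthetic division by (x - 7): bring down 1; 1(7) - 7 = 0; 0(7) - 49 = -49; (-49)(7) + 343 = 0 → quotient x^2 - 49, remainder 0.
Solve the quadratic x^2 - 49 = 0: discriminant = 0^2 - 4(1)(-49) = 0 + 196 = 196.
sqrt(196) = 14, so x = (0 ± 14)/2: x = 7 or x = -7.
Collecting all roots found:

x = -7, x = 7 (multiplicity 2)


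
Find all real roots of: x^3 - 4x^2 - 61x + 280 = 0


Let p(x) = x^3 - 4x^2 - 61x + 280. By the rational root theorem (leading coefficient 1), any rational root is an integer divisor of 280: try ±1, ±2, ... in turn.
Test x = 1: value = 216 ≠ 0.
Test x = -1: value = 336 ≠ 0.
Test x = 2: value = 150 ≠ 0.
Test x = -2: value = 378 ≠ 0.
Test x = 4: value = 36 ≠ 0.
Test x = -4: value = 396 ≠ 0.
Test x = 5: value = 0 ✓, so (x - 5) is a factor.
Synthetic division by (x - 5): bring down 1; 1(5) - 4 = 1; 1(5) - 61 = -56; (-56)(5) + 280 = 0 → quotient x^2 + x - 56, remainder 0.
Solve the quadratic x^2 + x - 56 = 0: discriminant = 1^2 - 4(1)(-56) = 1 + 224 = 225.
sqrt(225) = 15, so x = (-1 ± 15)/2: x = 7 or x = -8.

x = -8, x = 5, x = 7


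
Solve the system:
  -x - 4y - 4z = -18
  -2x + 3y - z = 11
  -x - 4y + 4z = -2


Using Cramer's rule. Expand each determinant along the first row.
D  = (-1)*[3*4 - (-1)*(-4)] - (-4)*[(-2)*4 - (-1)*(-1)] + (-4)*[(-2)*(-4) - 3*(-1)]
  = (-1)*(8) - (-4)*(-9) + (-4)*(11) = -88
Dx = (-18)*[3*4 - (-1)*(-4)] - (-4)*[11*4 - (-1)*(-2)] + (-4)*[11*(-4) - 3*(-2)]
  = (-18)*(8) - (-4)*(42) + (-4)*(-38) = 176
Dy = (-1)*[11*4 - (-1)*(-2)] - (-18)*[(-2)*4 - (-1)*(-1)] + (-4)*[(-2)*(-2) - 11*(-1)]
  = (-1)*(42) - (-18)*(-9) + (-4)*(15) = -264
Dz = (-1)*[3*(-2) - 11*(-4)] - (-4)*[(-2)*(-2) - 11*(-1)] + (-18)*[(-2)*(-4) - 3*(-1)]
  = (-1)*(38) - (-4)*(15) + (-18)*(11) = -176
x = Dx/D = 176/-88 = -2, y = Dy/D = -264/-88 = 3, z = Dz/D = -176/-88 = 2
Check eq1: (-1)(-2) + (-4)(3) + (-4)(2) = -18 = -18 ✓
Check eq2: (-2)(-2) + (3)(3) + (-1)(2) = 11 = 11 ✓
Check eq3: (-1)(-2) + (-4)(3) + (4)(2) = -2 = -2 ✓

x = -2, y = 3, z = 2


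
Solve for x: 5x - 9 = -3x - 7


Starting with: 5x - 9 = -3x - 7
Move all x terms to left: (5 + 3)x = -7 + 9
Simplify: 8x = 2
Divide both sides by 8: x = 1/4

x = 1/4


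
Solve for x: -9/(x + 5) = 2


Multiply both sides by (x + 5): -9 = 2(x + 5)
Distribute: -9 = 2x + 10
2x = -9 - 10 = -19
x = -19/2

x = -19/2


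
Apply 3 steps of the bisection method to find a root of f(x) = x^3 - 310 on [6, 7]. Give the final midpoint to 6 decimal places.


f(x) = x^3 - 310
f(6) = -94 < 0
f(7) = 33 > 0

Step 1: midpoint = (6.000000 + 7.000000)/2 = 6.500000
  f(6.500000) = -35.375000
  f(mid) < 0, so root is in [6.500000, 7.000000]

Step 2: midpoint = (6.500000 + 7.000000)/2 = 6.750000
  f(6.750000) = -2.453125
  f(mid) < 0, so root is in [6.750000, 7.000000]

Step 3: midpoint = (6.750000 + 7.000000)/2 = 6.875000
  f(6.875000) = 14.951172
  f(mid) > 0, so root is in [6.750000, 6.875000]

midpoint = 6.875000


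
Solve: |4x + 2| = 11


An absolute value equation |expr| = 11 gives two cases:
Case 1: 4x + 2 = 11
  4x = 9, so x = 9/4
Case 2: 4x + 2 = -11
  4x = -13, so x = -13/4

x = -13/4, x = 9/4


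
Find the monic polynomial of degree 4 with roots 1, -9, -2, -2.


A monic polynomial with roots 1, -9, -2, -2 is:
p(x) = (x - 1)(x + 9)(x + 2)(x + 2)
After multiplying by (x - 1): x - 1
After multiplying by (x + 9): x^2 + 8x - 9
After multiplying by (x + 2): x^3 + 10x^2 + 7x - 18
After multiplying by (x + 2): x^4 + 12x^3 + 27x^2 - 4x - 36

x^4 + 12x^3 + 27x^2 - 4x - 36


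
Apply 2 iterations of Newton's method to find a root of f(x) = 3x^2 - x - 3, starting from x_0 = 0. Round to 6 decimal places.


Newton's method: x_(n+1) = x_n - f(x_n)/f'(x_n)
f(x) = 3x^2 - x - 3
f'(x) = 6x - 1

Iteration 1:
  f(0.000000) = -3.000000
  f'(0.000000) = -1.000000
  x_1 = 0.000000 - (-3.000000)/(-1.000000) = -3.000000

Iteration 2:
  f(-3.000000) = 27.000000
  f'(-3.000000) = -19.000000
  x_2 = -3.000000 - (27.000000)/(-19.000000) = -1.578947

x_2 = -1.578947


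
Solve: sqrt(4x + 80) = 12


Square both sides: 4x + 80 = 12^2 = 144
4x = 144 - 80 = 64
x = 16
Check: sqrt(4*16 + 80) = sqrt(144) = 12 ✓

x = 16


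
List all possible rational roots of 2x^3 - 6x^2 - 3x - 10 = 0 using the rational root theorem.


Rational root theorem: possible roots are ±p/q where:
  p divides the constant term (-10): p ∈ {1, 2, 5, 10}
  q divides the leading coefficient (2): q ∈ {1, 2}

All possible rational roots: -10, -5, -5/2, -2, -1, -1/2, 1/2, 1, 2, 5/2, 5, 10

-10, -5, -5/2, -2, -1, -1/2, 1/2, 1, 2, 5/2, 5, 10


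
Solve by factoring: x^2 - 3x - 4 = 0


We need two numbers that multiply to -4 and add to -3.
Those numbers are -4 and 1 (since (-4) * 1 = -4 and (-4) + 1 = -3).
So x^2 - 3x - 4 = (x - 4)(x + 1) = 0
Setting each factor to zero: x = 4 or x = -1

x = -1, x = 4


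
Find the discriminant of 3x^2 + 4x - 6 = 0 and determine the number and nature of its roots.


For ax^2 + bx + c = 0, discriminant D = b^2 - 4ac
Here a = 3, b = 4, c = -6
D = (4)^2 - 4(3)(-6) = 16 + 72 = 88

D = 88 > 0 but not a perfect square
The equation has 2 distinct real irrational roots.

Discriminant = 88, 2 distinct real irrational roots


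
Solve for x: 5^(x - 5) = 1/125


Express both sides with the same base.
1/125 = 5^(-3)
Since the bases match, equate exponents: x - 5 = -3
So x = -3 - (-5) = 2

x = 2


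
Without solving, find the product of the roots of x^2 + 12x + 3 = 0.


By Vieta's formulas for ax^2 + bx + c = 0:
  Sum of roots = -b/a
  Product of roots = c/a

Here a = 1, b = 12, c = 3
Sum = -(12)/1 = -12
Product = 3/1 = 3

Product = 3


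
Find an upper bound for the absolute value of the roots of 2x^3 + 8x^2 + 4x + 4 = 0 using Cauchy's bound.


Cauchy's bound: all roots r satisfy |r| <= 1 + max(|a_i/a_n|) for i = 0,...,n-1
where a_n is the leading coefficient.

Coefficients: [2, 8, 4, 4]
Leading coefficient a_n = 2
Ratios |a_i/a_n|: 4, 2, 2
Maximum ratio: 4
Cauchy's bound: |r| <= 1 + 4 = 5

Upper bound = 5


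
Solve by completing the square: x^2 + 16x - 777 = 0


Start: x^2 + 16x - 777 = 0
Move constant: x^2 + 16x = 777
Half of 16 is 8, squared is 64
Add 64 to both sides: x^2 + 16x + 64 = 841
(x + 8)^2 = 841
x + 8 = ±29
x = -8 + 29 = 21 or x = -8 - 29 = -37

x = -37, x = 21


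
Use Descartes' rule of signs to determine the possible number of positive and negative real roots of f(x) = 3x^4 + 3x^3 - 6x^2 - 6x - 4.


Descartes' rule of signs:

For positive roots, count sign changes in f(x) = 3x^4 + 3x^3 - 6x^2 - 6x - 4:
Signs of coefficients: +, +, -, -, -
Number of sign changes: 1
Possible positive real roots: 1

For negative roots, examine f(-x) = 3x^4 - 3x^3 - 6x^2 + 6x - 4:
Signs of coefficients: +, -, -, +, -
Number of sign changes: 3
Possible negative real roots: 3, 1

Positive roots: 1; Negative roots: 3 or 1


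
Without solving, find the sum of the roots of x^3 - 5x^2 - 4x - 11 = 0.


By Vieta's formulas for x^3 + bx^2 + cx + d = 0:
  r1 + r2 + r3 = -b/a = 5
  r1*r2 + r1*r3 + r2*r3 = c/a = -4
  r1*r2*r3 = -d/a = 11


Sum = 5


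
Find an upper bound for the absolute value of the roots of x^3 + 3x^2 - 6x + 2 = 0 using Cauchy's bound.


Cauchy's bound: all roots r satisfy |r| <= 1 + max(|a_i/a_n|) for i = 0,...,n-1
where a_n is the leading coefficient.

Coefficients: [1, 3, -6, 2]
Leading coefficient a_n = 1
Ratios |a_i/a_n|: 3, 6, 2
Maximum ratio: 6
Cauchy's bound: |r| <= 1 + 6 = 7

Upper bound = 7


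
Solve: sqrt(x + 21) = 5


Square both sides: x + 21 = 5^2 = 25
x = 25 - 21 = 4
x = 4
Check: sqrt(1*4 + 21) = sqrt(25) = 5 ✓

x = 4


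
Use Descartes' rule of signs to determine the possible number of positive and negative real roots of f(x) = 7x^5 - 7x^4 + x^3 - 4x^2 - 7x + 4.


Descartes' rule of signs:

For positive roots, count sign changes in f(x) = 7x^5 - 7x^4 + x^3 - 4x^2 - 7x + 4:
Signs of coefficients: +, -, +, -, -, +
Number of sign changes: 4
Possible positive real roots: 4, 2, 0

For negative roots, examine f(-x) = -7x^5 - 7x^4 - x^3 - 4x^2 + 7x + 4:
Signs of coefficients: -, -, -, -, +, +
Number of sign changes: 1
Possible negative real roots: 1

Positive roots: 4 or 2 or 0; Negative roots: 1


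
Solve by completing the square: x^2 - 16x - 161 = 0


Start: x^2 - 16x - 161 = 0
Move constant: x^2 - 16x = 161
Half of -16 is -8, squared is 64
Add 64 to both sides: x^2 - 16x + 64 = 225
(x - 8)^2 = 225
x - 8 = ±15
x = 8 + 15 = 23 or x = 8 - 15 = -7

x = -7, x = 23


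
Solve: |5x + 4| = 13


An absolute value equation |expr| = 13 gives two cases:
Case 1: 5x + 4 = 13
  5x = 9, so x = 9/5
Case 2: 5x + 4 = -13
  5x = -17, so x = -17/5

x = -17/5, x = 9/5


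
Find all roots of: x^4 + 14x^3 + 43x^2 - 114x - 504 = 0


Let p(x) = x^4 + 14x^3 + 43x^2 - 114x - 504. By the rational root theorem (leading coefficient 1), any rational root is an integer divisor of 504: try ±1, ±2, ... in turn.
Test x = 1: value = -560 ≠ 0.
Test x = -1: value = -360 ≠ 0.
Test x = 2: value = -432 ≠ 0.
Test x = -2: value = -200 ≠ 0.
Test x = 3: value = 0 ✓, so (x - 3) is a factor.
Synthetic division by (x - 3): bring down 1; 1(3) + 14 = 17; 17(3) + 43 = 94; 94(3) - 114 = 168; 168(3) - 504 = 0 → quotient x^3 + 17x^2 + 94x + 168, remainder 0.
Continue with the quotient x^3 + 17x^2 + 94x + 168 (candidates must divide 168; re-test x = 3 first in case it repeats).
Test x = 3: value = 630 ≠ 0.
Test x = -3: value = 12 ≠ 0.
Test x = 4: value = 880 ≠ 0.
Test x = -4: value = 0 ✓, so (x + 4) is a factor.
Synthetic division by (x + 4): bring down 1; 1(-4) + 17 = 13; 13(-4) + 94 = 42; 42(-4) + 168 = 0 → quotient x^2 + 13x + 42, remainder 0.
Solve the quadratic x^2 + 13x + 42 = 0: discriminant = 13^2 - 4(1)(42) = 169 - 168 = 1.
sqrt(1) = 1, so x = (-13 ± 1)/2: x = -6 or x = -7.
Collecting all roots found:

x = -7, x = -6, x = -4, x = 3


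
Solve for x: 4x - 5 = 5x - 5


Starting with: 4x - 5 = 5x - 5
Move all x terms to left: (4 - 5)x = -5 + 5
Simplify: -x = 0
Divide both sides by -1: x = 0

x = 0


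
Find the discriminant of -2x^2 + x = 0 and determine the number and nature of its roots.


For ax^2 + bx + c = 0, discriminant D = b^2 - 4ac
Here a = -2, b = 1, c = 0
D = (1)^2 - 4(-2)(0) = 1 - 0 = 1

D = 1 > 0 and is a perfect square (sqrt = 1)
The equation has 2 distinct real rational roots.

Discriminant = 1, 2 distinct real rational roots


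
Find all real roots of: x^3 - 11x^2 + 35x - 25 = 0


Let p(x) = x^3 - 11x^2 + 35x - 25. By the rational root theorem (leading coefficient 1), any rational root is an integer divisor of 25: try ±1, ±2, ... in turn.
Test x = 1: value = 0 ✓, so (x - 1) is a factor.
Synthetic division by (x - 1): bring down 1; 1(1) - 11 = -10; (-10)(1) + 35 = 25; 25(1) - 25 = 0 → quotient x^2 - 10x + 25, remainder 0.
Solve the quadratic x^2 - 10x + 25 = 0: discriminant = (-10)^2 - 4(1)(25) = 100 - 100 = 0.
Discriminant = 0, so a double root: x = 10/2 = 5.

x = 1, x = 5 (multiplicity 2)


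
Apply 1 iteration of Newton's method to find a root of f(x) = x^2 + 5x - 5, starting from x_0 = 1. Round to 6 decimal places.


Newton's method: x_(n+1) = x_n - f(x_n)/f'(x_n)
f(x) = x^2 + 5x - 5
f'(x) = 2x + 5

Iteration 1:
  f(1.000000) = 1.000000
  f'(1.000000) = 7.000000
  x_1 = 1.000000 - (1.000000)/(7.000000) = 0.857143

x_1 = 0.857143


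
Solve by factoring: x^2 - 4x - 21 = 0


We need two numbers that multiply to -21 and add to -4.
Those numbers are 3 and -7 (since 3 * (-7) = -21 and 3 + (-7) = -4).
So x^2 - 4x - 21 = (x + 3)(x - 7) = 0
Setting each factor to zero: x = -3 or x = 7

x = -3, x = 7


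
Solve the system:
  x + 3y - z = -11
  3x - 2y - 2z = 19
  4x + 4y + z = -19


Using Cramer's rule. Expand each determinant along the first row.
D  = 1*[(-2)*1 - (-2)*4] - 3*[3*1 - (-2)*4] + (-1)*[3*4 - (-2)*4]
  = 1*(6) - 3*(11) + (-1)*(20) = -47
Dx = (-11)*[(-2)*1 - (-2)*4] - 3*[19*1 - (-2)*(-19)] + (-1)*[19*4 - (-2)*(-19)]
  = (-11)*(6) - 3*(-19) + (-1)*(38) = -47
Dy = 1*[19*1 - (-2)*(-19)] - (-11)*[3*1 - (-2)*4] + (-1)*[3*(-19) - 19*4]
  = 1*(-19) - (-11)*(11) + (-1)*(-133) = 235
Dz = 1*[(-2)*(-19) - 19*4] - 3*[3*(-19) - 19*4] + (-11)*[3*4 - (-2)*4]
  = 1*(-38) - 3*(-133) + (-11)*(20) = 141
x = Dx/D = -47/-47 = 1, y = Dy/D = 235/-47 = -5, z = Dz/D = 141/-47 = -3
Check eq1: (1)(1) + (3)(-5) + (-1)(-3) = -11 = -11 ✓
Check eq2: (3)(1) + (-2)(-5) + (-2)(-3) = 19 = 19 ✓
Check eq3: (4)(1) + (4)(-5) + (1)(-3) = -19 = -19 ✓

x = 1, y = -5, z = -3


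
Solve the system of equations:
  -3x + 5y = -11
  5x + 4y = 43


Using Cramer's rule:
Determinant D = (-3)(4) - (5)(5) = -12 - 25 = -37
Dx = (-11)(4) - (43)(5) = -44 - 215 = -259
Dy = (-3)(43) - (5)(-11) = -129 + 55 = -74
x = Dx/D = -259/-37 = 7
y = Dy/D = -74/-37 = 2

x = 7, y = 2


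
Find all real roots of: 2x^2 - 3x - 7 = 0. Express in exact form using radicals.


Using the quadratic formula: x = (-b ± sqrt(b^2 - 4ac)) / (2a)
Here a = 2, b = -3, c = -7
Discriminant = b^2 - 4ac = (-3)^2 - 4(2)(-7) = 9 + 56 = 65
Since discriminant = 65 > 0, there are two real roots.
x = (3 ± sqrt(65)) / 4
Numerically: x ≈ 2.7656 or x ≈ -1.2656

x = (3 + sqrt(65)) / 4 or x = (3 - sqrt(65)) / 4


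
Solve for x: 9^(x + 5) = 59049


Express both sides with the same base.
59049 = 9^5
Since the bases match, equate exponents: x + 5 = 5
So x = 5 - (5) = 0

x = 0


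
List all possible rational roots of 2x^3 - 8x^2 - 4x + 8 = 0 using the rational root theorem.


Rational root theorem: possible roots are ±p/q where:
  p divides the constant term (8): p ∈ {1, 2, 4, 8}
  q divides the leading coefficient (2): q ∈ {1, 2}

All possible rational roots: -8, -4, -2, -1, -1/2, 1/2, 1, 2, 4, 8

-8, -4, -2, -1, -1/2, 1/2, 1, 2, 4, 8


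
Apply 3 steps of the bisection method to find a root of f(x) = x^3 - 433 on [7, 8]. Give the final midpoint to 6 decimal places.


f(x) = x^3 - 433
f(7) = -90 < 0
f(8) = 79 > 0

Step 1: midpoint = (7.000000 + 8.000000)/2 = 7.500000
  f(7.500000) = -11.125000
  f(mid) < 0, so root is in [7.500000, 8.000000]

Step 2: midpoint = (7.500000 + 8.000000)/2 = 7.750000
  f(7.750000) = 32.484375
  f(mid) > 0, so root is in [7.500000, 7.750000]

Step 3: midpoint = (7.500000 + 7.750000)/2 = 7.625000
  f(7.625000) = 10.322266
  f(mid) > 0, so root is in [7.500000, 7.625000]

midpoint = 7.625000


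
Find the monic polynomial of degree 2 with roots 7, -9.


A monic polynomial with roots 7, -9 is:
p(x) = (x - 7)(x + 9)
After multiplying by (x - 7): x - 7
After multiplying by (x + 9): x^2 + 2x - 63

x^2 + 2x - 63


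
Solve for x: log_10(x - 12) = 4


Convert to exponential form: x - 12 = 10^4 = 10000
x = 10000 + 12 = 10012
Check: log_10(10012 - 12) = log_10(10000) = log_10(10000) = 4 ✓

x = 10012


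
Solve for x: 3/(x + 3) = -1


Multiply both sides by (x + 3): 3 = -1(x + 3)
Distribute: 3 = -x - 3
-x = 3 + 3 = 6
x = -6

x = -6


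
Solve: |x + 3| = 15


An absolute value equation |expr| = 15 gives two cases:
Case 1: x + 3 = 15
  x = 12, so x = 12
Case 2: x + 3 = -15
  x = -18, so x = -18

x = -18, x = 12


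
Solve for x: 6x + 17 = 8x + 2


Starting with: 6x + 17 = 8x + 2
Move all x terms to left: (6 - 8)x = 2 - 17
Simplify: -2x = -15
Divide both sides by -2: x = 15/2

x = 15/2


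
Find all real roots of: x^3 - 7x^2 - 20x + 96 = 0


Let p(x) = x^3 - 7x^2 - 20x + 96. By the rational root theorem (leading coefficient 1), any rational root is an integer divisor of 96: try ±1, ±2, ... in turn.
Test x = 1: value = 70 ≠ 0.
Test x = -1: value = 108 ≠ 0.
Test x = 2: value = 36 ≠ 0.
Test x = -2: value = 100 ≠ 0.
Test x = 3: value = 0 ✓, so (x - 3) is a factor.
Synthetic division by (x - 3): bring down 1; 1(3) - 7 = -4; (-4)(3) - 20 = -32; (-32)(3) + 96 = 0 → quotient x^2 - 4x - 32, remainder 0.
Solve the quadratic x^2 - 4x - 32 = 0: discriminant = (-4)^2 - 4(1)(-32) = 16 + 128 = 144.
sqrt(144) = 12, so x = (4 ± 12)/2: x = 8 or x = -4.

x = -4, x = 3, x = 8


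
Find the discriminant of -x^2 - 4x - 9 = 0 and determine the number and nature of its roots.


For ax^2 + bx + c = 0, discriminant D = b^2 - 4ac
Here a = -1, b = -4, c = -9
D = (-4)^2 - 4(-1)(-9) = 16 - 36 = -20

D = -20 < 0
The equation has no real roots (2 complex conjugate roots).

Discriminant = -20, no real roots (2 complex conjugate roots)


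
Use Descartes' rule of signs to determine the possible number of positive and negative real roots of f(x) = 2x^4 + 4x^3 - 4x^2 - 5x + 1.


Descartes' rule of signs:

For positive roots, count sign changes in f(x) = 2x^4 + 4x^3 - 4x^2 - 5x + 1:
Signs of coefficients: +, +, -, -, +
Number of sign changes: 2
Possible positive real roots: 2, 0

For negative roots, examine f(-x) = 2x^4 - 4x^3 - 4x^2 + 5x + 1:
Signs of coefficients: +, -, -, +, +
Number of sign changes: 2
Possible negative real roots: 2, 0

Positive roots: 2 or 0; Negative roots: 2 or 0
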